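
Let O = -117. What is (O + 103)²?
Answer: 196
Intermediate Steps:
(O + 103)² = (-117 + 103)² = (-14)² = 196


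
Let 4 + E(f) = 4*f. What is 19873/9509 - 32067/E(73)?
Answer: -33244631/304288 ≈ -109.25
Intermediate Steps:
E(f) = -4 + 4*f
19873/9509 - 32067/E(73) = 19873/9509 - 32067/(-4 + 4*73) = 19873*(1/9509) - 32067/(-4 + 292) = 19873/9509 - 32067/288 = 19873/9509 - 32067*1/288 = 19873/9509 - 3563/32 = -33244631/304288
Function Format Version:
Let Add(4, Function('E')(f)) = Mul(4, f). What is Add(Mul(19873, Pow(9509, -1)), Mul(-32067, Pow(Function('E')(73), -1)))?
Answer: Rational(-33244631, 304288) ≈ -109.25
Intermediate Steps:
Function('E')(f) = Add(-4, Mul(4, f))
Add(Mul(19873, Pow(9509, -1)), Mul(-32067, Pow(Function('E')(73), -1))) = Add(Mul(19873, Pow(9509, -1)), Mul(-32067, Pow(Add(-4, Mul(4, 73)), -1))) = Add(Mul(19873, Rational(1, 9509)), Mul(-32067, Pow(Add(-4, 292), -1))) = Add(Rational(19873, 9509), Mul(-32067, Pow(288, -1))) = Add(Rational(19873, 9509), Mul(-32067, Rational(1, 288))) = Add(Rational(19873, 9509), Rational(-3563, 32)) = Rational(-33244631, 304288)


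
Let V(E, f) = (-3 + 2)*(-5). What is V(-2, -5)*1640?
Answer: 8200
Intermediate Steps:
V(E, f) = 5 (V(E, f) = -1*(-5) = 5)
V(-2, -5)*1640 = 5*1640 = 8200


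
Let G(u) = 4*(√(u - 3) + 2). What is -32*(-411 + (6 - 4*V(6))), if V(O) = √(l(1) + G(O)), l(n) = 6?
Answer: 12960 + 128*√(14 + 4*√3) ≈ 13546.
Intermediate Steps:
G(u) = 8 + 4*√(-3 + u) (G(u) = 4*(√(-3 + u) + 2) = 4*(2 + √(-3 + u)) = 8 + 4*√(-3 + u))
V(O) = √(14 + 4*√(-3 + O)) (V(O) = √(6 + (8 + 4*√(-3 + O))) = √(14 + 4*√(-3 + O)))
-32*(-411 + (6 - 4*V(6))) = -32*(-411 + (6 - 4*√(14 + 4*√(-3 + 6)))) = -32*(-411 + (6 - 4*√(14 + 4*√3))) = -32*(-405 - 4*√(14 + 4*√3)) = 12960 + 128*√(14 + 4*√3)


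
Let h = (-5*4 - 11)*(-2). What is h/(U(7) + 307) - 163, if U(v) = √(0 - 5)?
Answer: (-163*√5 + 49979*I)/(√5 - 307*I) ≈ -162.8 - 0.0014709*I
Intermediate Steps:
h = 62 (h = (-20 - 11)*(-2) = -31*(-2) = 62)
U(v) = I*√5 (U(v) = √(-5) = I*√5)
h/(U(7) + 307) - 163 = 62/(I*√5 + 307) - 163 = 62/(307 + I*√5) - 163 = -163 + 62/(307 + I*√5)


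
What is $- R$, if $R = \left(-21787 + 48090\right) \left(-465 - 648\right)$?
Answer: $29275239$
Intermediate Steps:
$R = -29275239$ ($R = 26303 \left(-1113\right) = -29275239$)
$- R = \left(-1\right) \left(-29275239\right) = 29275239$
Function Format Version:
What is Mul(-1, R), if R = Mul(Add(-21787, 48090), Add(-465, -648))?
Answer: 29275239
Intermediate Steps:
R = -29275239 (R = Mul(26303, -1113) = -29275239)
Mul(-1, R) = Mul(-1, -29275239) = 29275239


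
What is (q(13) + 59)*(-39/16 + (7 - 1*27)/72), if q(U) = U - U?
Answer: -23069/144 ≈ -160.20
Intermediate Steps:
q(U) = 0
(q(13) + 59)*(-39/16 + (7 - 1*27)/72) = (0 + 59)*(-39/16 + (7 - 1*27)/72) = 59*(-39*1/16 + (7 - 27)*(1/72)) = 59*(-39/16 - 20*1/72) = 59*(-39/16 - 5/18) = 59*(-391/144) = -23069/144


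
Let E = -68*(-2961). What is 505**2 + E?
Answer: 456373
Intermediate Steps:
E = 201348
505**2 + E = 505**2 + 201348 = 255025 + 201348 = 456373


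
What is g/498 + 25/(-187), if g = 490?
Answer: 39590/46563 ≈ 0.85025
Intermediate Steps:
g/498 + 25/(-187) = 490/498 + 25/(-187) = 490*(1/498) + 25*(-1/187) = 245/249 - 25/187 = 39590/46563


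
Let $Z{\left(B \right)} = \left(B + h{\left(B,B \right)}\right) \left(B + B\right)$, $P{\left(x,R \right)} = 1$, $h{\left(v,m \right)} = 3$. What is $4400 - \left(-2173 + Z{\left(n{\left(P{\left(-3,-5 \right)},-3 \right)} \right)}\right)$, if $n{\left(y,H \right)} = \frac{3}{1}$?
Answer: $6537$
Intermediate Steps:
$n{\left(y,H \right)} = 3$ ($n{\left(y,H \right)} = 3 \cdot 1 = 3$)
$Z{\left(B \right)} = 2 B \left(3 + B\right)$ ($Z{\left(B \right)} = \left(B + 3\right) \left(B + B\right) = \left(3 + B\right) 2 B = 2 B \left(3 + B\right)$)
$4400 - \left(-2173 + Z{\left(n{\left(P{\left(-3,-5 \right)},-3 \right)} \right)}\right) = 4400 + \left(2173 - 2 \cdot 3 \left(3 + 3\right)\right) = 4400 + \left(2173 - 2 \cdot 3 \cdot 6\right) = 4400 + \left(2173 - 36\right) = 4400 + 2137 = 6537$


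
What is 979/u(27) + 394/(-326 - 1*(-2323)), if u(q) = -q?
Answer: -1944425/53919 ≈ -36.062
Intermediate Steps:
979/u(27) + 394/(-326 - 1*(-2323)) = 979/((-1*27)) + 394/(-326 - 1*(-2323)) = 979/(-27) + 394/(-326 + 2323) = 979*(-1/27) + 394/1997 = -979/27 + 394*(1/1997) = -979/27 + 394/1997 = -1944425/53919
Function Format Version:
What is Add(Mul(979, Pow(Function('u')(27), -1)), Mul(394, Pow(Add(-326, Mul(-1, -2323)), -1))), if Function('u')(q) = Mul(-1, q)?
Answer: Rational(-1944425, 53919) ≈ -36.062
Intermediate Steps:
Add(Mul(979, Pow(Function('u')(27), -1)), Mul(394, Pow(Add(-326, Mul(-1, -2323)), -1))) = Add(Mul(979, Pow(Mul(-1, 27), -1)), Mul(394, Pow(Add(-326, Mul(-1, -2323)), -1))) = Add(Mul(979, Pow(-27, -1)), Mul(394, Pow(Add(-326, 2323), -1))) = Add(Mul(979, Rational(-1, 27)), Mul(394, Pow(1997, -1))) = Add(Rational(-979, 27), Mul(394, Rational(1, 1997))) = Add(Rational(-979, 27), Rational(394, 1997)) = Rational(-1944425, 53919)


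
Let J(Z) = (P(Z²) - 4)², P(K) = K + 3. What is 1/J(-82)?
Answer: 1/45198729 ≈ 2.2125e-8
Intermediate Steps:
P(K) = 3 + K
J(Z) = (-1 + Z²)² (J(Z) = ((3 + Z²) - 4)² = (-1 + Z²)²)
1/J(-82) = 1/((-1 + (-82)²)²) = 1/((-1 + 6724)²) = 1/(6723²) = 1/45198729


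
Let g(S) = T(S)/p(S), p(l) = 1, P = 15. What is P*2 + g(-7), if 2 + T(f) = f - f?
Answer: 28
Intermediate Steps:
T(f) = -2 (T(f) = -2 + (f - f) = -2 + 0 = -2)
g(S) = -2 (g(S) = -2/1 = -2*1 = -2)
P*2 + g(-7) = 15*2 - 2 = 30 - 2 = 28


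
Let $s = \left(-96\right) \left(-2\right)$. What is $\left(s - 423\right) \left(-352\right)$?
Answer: $81312$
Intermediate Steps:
$s = 192$
$\left(s - 423\right) \left(-352\right) = \left(192 - 423\right) \left(-352\right) = \left(-231\right) \left(-352\right) = 81312$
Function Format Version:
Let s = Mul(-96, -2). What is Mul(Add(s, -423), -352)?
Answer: 81312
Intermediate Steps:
s = 192
Mul(Add(s, -423), -352) = Mul(Add(192, -423), -352) = Mul(-231, -352) = 81312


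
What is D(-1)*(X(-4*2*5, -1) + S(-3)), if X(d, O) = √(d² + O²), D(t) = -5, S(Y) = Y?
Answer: 15 - 5*√1601 ≈ -185.06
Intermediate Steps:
X(d, O) = √(O² + d²)
D(-1)*(X(-4*2*5, -1) + S(-3)) = -5*(√((-1)² + (-4*2*5)²) - 3) = -5*(√(1 + (-8*5)²) - 3) = -5*(√(1 + (-40)²) - 3) = -5*(√(1 + 1600) - 3) = -5*(√1601 - 3) = -5*(-3 + √1601) = 15 - 5*√1601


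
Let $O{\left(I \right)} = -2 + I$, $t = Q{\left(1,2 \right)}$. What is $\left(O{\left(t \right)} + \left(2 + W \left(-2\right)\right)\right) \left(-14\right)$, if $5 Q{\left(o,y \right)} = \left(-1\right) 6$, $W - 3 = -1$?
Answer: $\frac{364}{5} \approx 72.8$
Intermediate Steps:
$W = 2$ ($W = 3 - 1 = 2$)
$Q{\left(o,y \right)} = - \frac{6}{5}$ ($Q{\left(o,y \right)} = \frac{\left(-1\right) 6}{5} = \frac{1}{5} \left(-6\right) = - \frac{6}{5}$)
$t = - \frac{6}{5} \approx -1.2$
$\left(O{\left(t \right)} + \left(2 + W \left(-2\right)\right)\right) \left(-14\right) = \left(\left(-2 - \frac{6}{5}\right) + \left(2 + 2 \left(-2\right)\right)\right) \left(-14\right) = \left(- \frac{16}{5} + \left(2 - 4\right)\right) \left(-14\right) = \left(- \frac{16}{5} - 2\right) \left(-14\right) = \left(- \frac{26}{5}\right) \left(-14\right) = \frac{364}{5}$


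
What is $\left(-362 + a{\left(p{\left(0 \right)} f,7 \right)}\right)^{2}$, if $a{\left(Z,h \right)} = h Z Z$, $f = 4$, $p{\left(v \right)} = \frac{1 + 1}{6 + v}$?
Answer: $\frac{9897316}{81} \approx 1.2219 \cdot 10^{5}$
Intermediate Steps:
$p{\left(v \right)} = \frac{2}{6 + v}$
$a{\left(Z,h \right)} = h Z^{2}$ ($a{\left(Z,h \right)} = Z h Z = h Z^{2}$)
$\left(-362 + a{\left(p{\left(0 \right)} f,7 \right)}\right)^{2} = \left(-362 + 7 \left(\frac{2}{6 + 0} \cdot 4\right)^{2}\right)^{2} = \left(-362 + 7 \left(\frac{2}{6} \cdot 4\right)^{2}\right)^{2} = \left(-362 + 7 \left(2 \cdot \frac{1}{6} \cdot 4\right)^{2}\right)^{2} = \left(-362 + 7 \left(\frac{1}{3} \cdot 4\right)^{2}\right)^{2} = \left(-362 + 7 \left(\frac{4}{3}\right)^{2}\right)^{2} = \left(-362 + 7 \cdot \frac{16}{9}\right)^{2} = \left(-362 + \frac{112}{9}\right)^{2} = \left(- \frac{3146}{9}\right)^{2} = \frac{9897316}{81}$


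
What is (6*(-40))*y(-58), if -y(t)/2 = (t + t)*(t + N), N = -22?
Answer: 4454400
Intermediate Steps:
y(t) = -4*t*(-22 + t) (y(t) = -2*(t + t)*(t - 22) = -2*2*t*(-22 + t) = -4*t*(-22 + t))
(6*(-40))*y(-58) = (6*(-40))*(4*(-58)*(22 - 1*(-58))) = -960*(-58)*(22 + 58) = -960*(-58)*80 = -240*(-18560) = 4454400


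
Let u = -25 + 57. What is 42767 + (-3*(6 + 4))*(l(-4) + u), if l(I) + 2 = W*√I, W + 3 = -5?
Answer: 41867 + 480*I ≈ 41867.0 + 480.0*I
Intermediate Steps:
W = -8 (W = -3 - 5 = -8)
l(I) = -2 - 8*√I
u = 32
42767 + (-3*(6 + 4))*(l(-4) + u) = 42767 + (-3*(6 + 4))*((-2 - 16*I) + 32) = 42767 + (-3*10)*((-2 - 16*I) + 32) = 42767 - 30*((-2 - 16*I) + 32) = 42767 - 30*(30 - 16*I) = 42767 + (-900 + 480*I) = 41867 + 480*I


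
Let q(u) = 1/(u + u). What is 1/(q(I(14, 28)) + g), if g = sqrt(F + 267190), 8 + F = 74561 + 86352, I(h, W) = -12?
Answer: 24/246582719 + 576*sqrt(428095)/246582719 ≈ 0.0015285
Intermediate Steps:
q(u) = 1/(2*u)
F = 160905 (F = -8 + (74561 + 86352) = -8 + 160913 = 160905)
g = sqrt(428095) (g = sqrt(160905 + 267190) = sqrt(428095) ≈ 654.29)
1/(q(I(14, 28)) + g) = 1/((1/2)/(-12) + sqrt(428095)) = 1/((1/2)*(-1/12) + sqrt(428095)) = 1/(-1/24 + sqrt(428095))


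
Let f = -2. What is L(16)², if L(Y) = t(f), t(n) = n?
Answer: 4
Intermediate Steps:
L(Y) = -2
L(16)² = (-2)² = 4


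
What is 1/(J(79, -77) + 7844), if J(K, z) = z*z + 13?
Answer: 1/13786 ≈ 7.2537e-5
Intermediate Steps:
J(K, z) = 13 + z**2 (J(K, z) = z**2 + 13 = 13 + z**2)
1/(J(79, -77) + 7844) = 1/((13 + (-77)**2) + 7844) = 1/((13 + 5929) + 7844) = 1/(5942 + 7844) = 1/13786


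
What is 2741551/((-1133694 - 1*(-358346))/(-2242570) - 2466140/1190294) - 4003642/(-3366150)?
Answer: -1026404339865522752612321/646244628422113800 ≈ -1.5883e+6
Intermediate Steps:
2741551/((-1133694 - 1*(-358346))/(-2242570) - 2466140/1190294) - 4003642/(-3366150) = 2741551/((-1133694 + 358346)*(-1/2242570) - 2466140*1/1190294) - 4003642*(-1/3366150) = 2741551/(-775348*(-1/2242570) - 1233070/595147) + 2001821/1683075 = 2741551/(387674/1121285 - 1233070/595147) + 2001821/1683075 = 2741551/(-1151899876872/667329403895) + 2001821/1683075 = 2741551*(-667329403895/1151899876872) + 2001821/1683075 = -1829517594577741145/1151899876872 + 2001821/1683075 = -1026404339865522752612321/646244628422113800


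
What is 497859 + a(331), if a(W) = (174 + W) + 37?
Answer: 498401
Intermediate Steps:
a(W) = 211 + W
497859 + a(331) = 497859 + (211 + 331) = 497859 + 542 = 498401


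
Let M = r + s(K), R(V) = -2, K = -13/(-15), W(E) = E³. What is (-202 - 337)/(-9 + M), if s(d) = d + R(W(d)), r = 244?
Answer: -8085/3508 ≈ -2.3047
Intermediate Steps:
K = 13/15 (K = -13*(-1/15) = 13/15 ≈ 0.86667)
s(d) = -2 + d (s(d) = d - 2 = -2 + d)
M = 3643/15 (M = 244 + (-2 + 13/15) = 244 - 17/15 = 3643/15 ≈ 242.87)
(-202 - 337)/(-9 + M) = (-202 - 337)/(-9 + 3643/15) = -539/3508/15 = -539*15/3508 = -8085/3508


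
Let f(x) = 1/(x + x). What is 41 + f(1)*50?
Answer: 66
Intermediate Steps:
f(x) = 1/(2*x)
41 + f(1)*50 = 41 + ((½)/1)*50 = 41 + ((½)*1)*50 = 41 + (½)*50 = 41 + 25 = 66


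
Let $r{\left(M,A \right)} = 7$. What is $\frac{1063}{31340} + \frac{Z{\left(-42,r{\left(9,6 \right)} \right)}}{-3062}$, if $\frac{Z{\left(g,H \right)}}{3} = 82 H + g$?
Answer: $- \frac{23381867}{47981540} \approx -0.48731$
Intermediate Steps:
$Z{\left(g,H \right)} = 3 g + 246 H$ ($Z{\left(g,H \right)} = 3 \left(82 H + g\right) = 3 \left(g + 82 H\right) = 3 g + 246 H$)
$\frac{1063}{31340} + \frac{Z{\left(-42,r{\left(9,6 \right)} \right)}}{-3062} = \frac{1063}{31340} + \frac{3 \left(-42\right) + 246 \cdot 7}{-3062} = 1063 \cdot \frac{1}{31340} + \left(-126 + 1722\right) \left(- \frac{1}{3062}\right) = \frac{1063}{31340} + 1596 \left(- \frac{1}{3062}\right) = \frac{1063}{31340} - \frac{798}{1531} = - \frac{23381867}{47981540}$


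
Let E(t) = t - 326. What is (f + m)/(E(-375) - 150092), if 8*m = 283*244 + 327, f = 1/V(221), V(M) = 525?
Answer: -36423983/633330600 ≈ -0.057512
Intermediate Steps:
E(t) = -326 + t
f = 1/525 ≈ 0.0019048
m = 69379/8 (m = (283*244 + 327)/8 = (69052 + 327)/8 = (1/8)*69379 = 69379/8 ≈ 8672.4)
(f + m)/(E(-375) - 150092) = (1/525 + 69379/8)/((-326 - 375) - 150092) = 36423983/(4200*(-701 - 150092)) = (36423983/4200)/(-150793) = (36423983/4200)*(-1/150793) = -36423983/633330600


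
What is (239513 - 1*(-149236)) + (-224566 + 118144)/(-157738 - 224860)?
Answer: 74367348162/191299 ≈ 3.8875e+5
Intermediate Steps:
(239513 - 1*(-149236)) + (-224566 + 118144)/(-157738 - 224860) = (239513 + 149236) - 106422/(-382598) = 388749 - 106422*(-1/382598) = 388749 + 53211/191299 = 74367348162/191299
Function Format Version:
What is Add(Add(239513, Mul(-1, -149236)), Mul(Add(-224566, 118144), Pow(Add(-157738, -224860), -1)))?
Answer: Rational(74367348162, 191299) ≈ 3.8875e+5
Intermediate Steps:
Add(Add(239513, Mul(-1, -149236)), Mul(Add(-224566, 118144), Pow(Add(-157738, -224860), -1))) = Add(Add(239513, 149236), Mul(-106422, Pow(-382598, -1))) = Add(388749, Mul(-106422, Rational(-1, 382598))) = Add(388749, Rational(53211, 191299)) = Rational(74367348162, 191299)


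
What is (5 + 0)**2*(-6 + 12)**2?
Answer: 900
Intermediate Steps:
(5 + 0)**2*(-6 + 12)**2 = 5**2*6**2 = 25*36 = 900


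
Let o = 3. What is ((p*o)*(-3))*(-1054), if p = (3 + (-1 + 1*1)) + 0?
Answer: 28458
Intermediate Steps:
p = 3 (p = (3 + (-1 + 1)) + 0 = (3 + 0) + 0 = 3 + 0 = 3)
((p*o)*(-3))*(-1054) = ((3*3)*(-3))*(-1054) = (9*(-3))*(-1054) = -27*(-1054) = 28458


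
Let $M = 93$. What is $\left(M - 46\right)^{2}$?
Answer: $2209$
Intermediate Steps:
$\left(M - 46\right)^{2} = \left(93 - 46\right)^{2} = 47^{2} = 2209$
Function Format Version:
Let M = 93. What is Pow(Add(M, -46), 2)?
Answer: 2209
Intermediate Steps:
Pow(Add(M, -46), 2) = Pow(Add(93, -46), 2) = Pow(47, 2) = 2209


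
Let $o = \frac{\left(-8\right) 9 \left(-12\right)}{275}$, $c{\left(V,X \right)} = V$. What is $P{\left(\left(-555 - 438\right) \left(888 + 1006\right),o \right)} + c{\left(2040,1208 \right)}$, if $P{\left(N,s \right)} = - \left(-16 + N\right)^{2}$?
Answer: $-3537250652524$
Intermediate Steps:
$o = \frac{864}{275}$ ($o = \left(-72\right) \left(-12\right) \frac{1}{275} = 864 \cdot \frac{1}{275} = \frac{864}{275} \approx 3.1418$)
$P{\left(\left(-555 - 438\right) \left(888 + 1006\right),o \right)} + c{\left(2040,1208 \right)} = - \left(-16 + \left(-555 - 438\right) \left(888 + 1006\right)\right)^{2} + 2040 = - \left(-16 - 1880742\right)^{2} + 2040 = - \left(-1880758\right)^{2} + 2040 = \left(-1\right) 3537250654564 + 2040 = -3537250654564 + 2040 = -3537250652524$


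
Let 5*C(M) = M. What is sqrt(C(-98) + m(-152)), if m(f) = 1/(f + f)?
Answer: I*sqrt(2830715)/380 ≈ 4.4276*I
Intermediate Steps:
C(M) = M/5
m(f) = 1/(2*f)
sqrt(C(-98) + m(-152)) = sqrt((1/5)*(-98) + (1/2)/(-152)) = sqrt(-98/5 + (1/2)*(-1/152)) = sqrt(-98/5 - 1/304) = sqrt(-29797/1520) = I*sqrt(2830715)/380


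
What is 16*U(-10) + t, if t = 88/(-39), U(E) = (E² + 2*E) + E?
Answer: 43592/39 ≈ 1117.7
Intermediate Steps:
U(E) = E² + 3*E
t = -88/39 (t = 88*(-1/39) = -88/39 ≈ -2.2564)
16*U(-10) + t = 16*(-10*(3 - 10)) - 88/39 = 16*(-10*(-7)) - 88/39 = 16*70 - 88/39 = 1120 - 88/39 = 43592/39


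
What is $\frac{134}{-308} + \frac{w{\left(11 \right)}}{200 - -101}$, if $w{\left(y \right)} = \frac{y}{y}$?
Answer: $- \frac{2859}{6622} \approx -0.43174$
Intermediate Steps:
$w{\left(y \right)} = 1$
$\frac{134}{-308} + \frac{w{\left(11 \right)}}{200 - -101} = \frac{134}{-308} + 1 \frac{1}{200 - -101} = 134 \left(- \frac{1}{308}\right) + 1 \frac{1}{200 + 101} = - \frac{67}{154} + 1 \cdot \frac{1}{301} = - \frac{67}{154} + \frac{1}{301} = - \frac{2859}{6622}$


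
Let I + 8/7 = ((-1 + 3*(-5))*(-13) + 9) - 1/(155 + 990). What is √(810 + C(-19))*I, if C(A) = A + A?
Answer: 3460176*√193/8015 ≈ 5997.5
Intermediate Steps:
C(A) = 2*A
I = 1730088/8015 (I = -8/7 + (((-1 + 3*(-5))*(-13) + 9) - 1/(155 + 990)) = -8/7 + (((-1 - 15)*(-13) + 9) - 1/1145) = -8/7 + ((-16*(-13) + 9) - 1*1/1145) = -8/7 + ((208 + 9) - 1/1145) = -8/7 + (217 - 1/1145) = -8/7 + 248464/1145 = 1730088/8015 ≈ 215.86)
√(810 + C(-19))*I = √(810 + 2*(-19))*(1730088/8015) = √(810 - 38)*(1730088/8015) = √772*(1730088/8015) = (2*√193)*(1730088/8015) = 3460176*√193/8015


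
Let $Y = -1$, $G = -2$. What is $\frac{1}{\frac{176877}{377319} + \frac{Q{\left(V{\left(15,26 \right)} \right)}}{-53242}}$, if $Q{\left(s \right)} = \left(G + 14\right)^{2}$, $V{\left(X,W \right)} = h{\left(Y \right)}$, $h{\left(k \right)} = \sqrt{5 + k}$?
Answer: $\frac{3348203033}{1560491883} \approx 2.1456$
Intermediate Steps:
$V{\left(X,W \right)} = 2$ ($V{\left(X,W \right)} = \sqrt{5 - 1} = \sqrt{4} = 2$)
$Q{\left(s \right)} = 144$ ($Q{\left(s \right)} = \left(-2 + 14\right)^{2} = 12^{2} = 144$)
$\frac{1}{\frac{176877}{377319} + \frac{Q{\left(V{\left(15,26 \right)} \right)}}{-53242}} = \frac{1}{\frac{176877}{377319} + \frac{144}{-53242}} = \frac{1}{176877 \cdot \frac{1}{377319} + 144 \left(- \frac{1}{53242}\right)} = \frac{1}{\frac{58959}{125773} - \frac{72}{26621}} = \frac{1}{\frac{1560491883}{3348203033}} = \frac{3348203033}{1560491883}$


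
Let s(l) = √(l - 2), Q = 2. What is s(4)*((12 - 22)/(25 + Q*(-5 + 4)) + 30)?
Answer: 680*√2/23 ≈ 41.812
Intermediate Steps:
s(l) = √(-2 + l)
s(4)*((12 - 22)/(25 + Q*(-5 + 4)) + 30) = √(-2 + 4)*((12 - 22)/(25 + 2*(-5 + 4)) + 30) = √2*(-10/(25 + 2*(-1)) + 30) = √2*(-10/(25 - 2) + 30) = √2*(-10/23 + 30) = √2*(680/23) = 680*√2/23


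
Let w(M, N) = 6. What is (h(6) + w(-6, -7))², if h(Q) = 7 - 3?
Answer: 100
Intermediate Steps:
h(Q) = 4
(h(6) + w(-6, -7))² = (4 + 6)² = 10² = 100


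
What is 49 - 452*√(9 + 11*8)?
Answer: 49 - 452*√97 ≈ -4402.7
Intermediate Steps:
49 - 452*√(9 + 11*8) = 49 - 452*√(9 + 88) = 49 - 452*√97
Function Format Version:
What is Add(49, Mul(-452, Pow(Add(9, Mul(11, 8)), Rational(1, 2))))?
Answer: Add(49, Mul(-452, Pow(97, Rational(1, 2)))) ≈ -4402.7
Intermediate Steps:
Add(49, Mul(-452, Pow(Add(9, Mul(11, 8)), Rational(1, 2)))) = Add(49, Mul(-452, Pow(Add(9, 88), Rational(1, 2)))) = Add(49, Mul(-452, Pow(97, Rational(1, 2))))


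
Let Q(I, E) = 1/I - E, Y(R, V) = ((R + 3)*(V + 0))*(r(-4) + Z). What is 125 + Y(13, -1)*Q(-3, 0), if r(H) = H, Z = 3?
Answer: 359/3 ≈ 119.67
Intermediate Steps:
Y(R, V) = -V*(3 + R) (Y(R, V) = ((R + 3)*(V + 0))*(-4 + 3) = ((3 + R)*V)*(-1) = (V*(3 + R))*(-1) = -V*(3 + R))
125 + Y(13, -1)*Q(-3, 0) = 125 + (-(-3 - 1*13))*(1/(-3) - 1*0) = 125 + (-(-3 - 13))*(-1/3 + 0) = 125 - 1*(-16)*(-1/3) = 125 + 16*(-1/3) = 125 - 16/3 = 359/3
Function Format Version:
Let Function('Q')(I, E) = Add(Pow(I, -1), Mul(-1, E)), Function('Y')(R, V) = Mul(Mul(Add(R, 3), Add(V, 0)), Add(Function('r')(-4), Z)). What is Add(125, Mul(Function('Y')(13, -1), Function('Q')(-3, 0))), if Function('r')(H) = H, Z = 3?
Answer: Rational(359, 3) ≈ 119.67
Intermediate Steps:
Function('Y')(R, V) = Mul(-1, V, Add(3, R)) (Function('Y')(R, V) = Mul(Mul(Add(R, 3), Add(V, 0)), Add(-4, 3)) = Mul(Mul(Add(3, R), V), -1) = Mul(Mul(V, Add(3, R)), -1) = Mul(-1, V, Add(3, R)))
Add(125, Mul(Function('Y')(13, -1), Function('Q')(-3, 0))) = Add(125, Mul(Mul(-1, Add(-3, Mul(-1, 13))), Add(Pow(-3, -1), Mul(-1, 0)))) = Add(125, Mul(Mul(-1, Add(-3, -13)), Add(Rational(-1, 3), 0))) = Add(125, Mul(Mul(-1, -16), Rational(-1, 3))) = Add(125, Mul(16, Rational(-1, 3))) = Add(125, Rational(-16, 3)) = Rational(359, 3)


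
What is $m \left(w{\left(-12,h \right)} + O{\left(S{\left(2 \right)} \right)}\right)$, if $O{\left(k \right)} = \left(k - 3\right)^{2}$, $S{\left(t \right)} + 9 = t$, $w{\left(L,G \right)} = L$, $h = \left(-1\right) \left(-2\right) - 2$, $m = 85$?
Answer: $7480$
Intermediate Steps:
$h = 0$ ($h = 2 - 2 = 0$)
$S{\left(t \right)} = -9 + t$
$O{\left(k \right)} = \left(-3 + k\right)^{2}$
$m \left(w{\left(-12,h \right)} + O{\left(S{\left(2 \right)} \right)}\right) = 85 \left(-12 + \left(-3 + \left(-9 + 2\right)\right)^{2}\right) = 85 \left(-12 + \left(-3 - 7\right)^{2}\right) = 85 \left(-12 + \left(-10\right)^{2}\right) = 85 \left(-12 + 100\right) = 85 \cdot 88 = 7480$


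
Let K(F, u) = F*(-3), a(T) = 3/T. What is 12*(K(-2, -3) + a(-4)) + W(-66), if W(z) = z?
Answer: -3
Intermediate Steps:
K(F, u) = -3*F
12*(K(-2, -3) + a(-4)) + W(-66) = 12*(-3*(-2) + 3/(-4)) - 66 = 12*(6 + 3*(-¼)) - 66 = 12*(6 - ¾) - 66 = 12*(21/4) - 66 = 63 - 66 = -3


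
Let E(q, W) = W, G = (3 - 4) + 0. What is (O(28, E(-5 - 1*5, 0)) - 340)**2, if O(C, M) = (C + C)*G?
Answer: 156816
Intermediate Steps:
G = -1 (G = -1 + 0 = -1)
O(C, M) = -2*C (O(C, M) = (C + C)*(-1) = (2*C)*(-1) = -2*C)
(O(28, E(-5 - 1*5, 0)) - 340)**2 = (-2*28 - 340)**2 = (-56 - 340)**2 = (-396)**2 = 156816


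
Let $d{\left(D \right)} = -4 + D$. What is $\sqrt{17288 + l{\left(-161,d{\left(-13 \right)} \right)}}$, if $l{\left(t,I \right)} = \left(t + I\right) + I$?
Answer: $\sqrt{17093} \approx 130.74$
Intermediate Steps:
$l{\left(t,I \right)} = t + 2 I$ ($l{\left(t,I \right)} = \left(I + t\right) + I = t + 2 I$)
$\sqrt{17288 + l{\left(-161,d{\left(-13 \right)} \right)}} = \sqrt{17288 - \left(161 - 2 \left(-4 - 13\right)\right)} = \sqrt{17288 + \left(-161 + 2 \left(-17\right)\right)} = \sqrt{17288 - 195} = \sqrt{17093}$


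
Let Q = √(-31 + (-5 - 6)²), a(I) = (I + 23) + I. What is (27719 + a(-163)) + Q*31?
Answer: 27416 + 93*√10 ≈ 27710.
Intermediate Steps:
a(I) = 23 + 2*I (a(I) = (23 + I) + I = 23 + 2*I)
Q = 3*√10 (Q = √(-31 + (-11)²) = √(-31 + 121) = √90 = 3*√10 ≈ 9.4868)
(27719 + a(-163)) + Q*31 = (27719 + (23 + 2*(-163))) + (3*√10)*31 = (27719 + (23 - 326)) + 93*√10 = (27719 - 303) + 93*√10 = 27416 + 93*√10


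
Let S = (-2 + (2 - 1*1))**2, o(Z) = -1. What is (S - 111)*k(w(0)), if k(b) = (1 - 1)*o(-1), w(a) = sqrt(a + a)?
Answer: 0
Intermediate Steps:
S = 1 (S = (-2 + (2 - 1))**2 = (-2 + 1)**2 = (-1)**2 = 1)
w(a) = sqrt(2)*sqrt(a) (w(a) = sqrt(2*a) = sqrt(2)*sqrt(a))
k(b) = 0 (k(b) = (1 - 1)*(-1) = 0*(-1) = 0)
(S - 111)*k(w(0)) = (1 - 111)*0 = -110*0 = 0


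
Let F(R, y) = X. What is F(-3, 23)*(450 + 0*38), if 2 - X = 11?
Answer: -4050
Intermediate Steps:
X = -9 (X = 2 - 1*11 = 2 - 11 = -9)
F(R, y) = -9
F(-3, 23)*(450 + 0*38) = -9*(450 + 0*38) = -9*(450 + 0) = -9*450 = -4050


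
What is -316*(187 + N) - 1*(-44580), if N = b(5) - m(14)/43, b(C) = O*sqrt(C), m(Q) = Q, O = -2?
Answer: -619592/43 + 632*sqrt(5) ≈ -12996.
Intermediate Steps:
b(C) = -2*sqrt(C)
N = -14/43 - 2*sqrt(5) (N = -2*sqrt(5) - 14/43 = -14/43 - 2*sqrt(5) ≈ -4.7977)
-316*(187 + N) - 1*(-44580) = -316*(187 + (-14/43 - 2*sqrt(5))) - 1*(-44580) = -316*(8027/43 - 2*sqrt(5)) + 44580 = (-2536532/43 + 632*sqrt(5)) + 44580 = -619592/43 + 632*sqrt(5)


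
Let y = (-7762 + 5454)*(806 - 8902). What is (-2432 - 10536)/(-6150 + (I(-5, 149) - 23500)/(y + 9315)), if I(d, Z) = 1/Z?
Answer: 36122851168856/17131059538549 ≈ 2.1086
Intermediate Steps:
y = 18685568 (y = -2308*(-8096) = 18685568)
(-2432 - 10536)/(-6150 + (I(-5, 149) - 23500)/(y + 9315)) = (-2432 - 10536)/(-6150 + (1/149 - 23500)/(18685568 + 9315)) = -12968/(-6150 + (1/149 - 23500)/18694883) = -12968/(-6150 - 3501499/149*1/18694883) = -12968/(-6150 - 3501499/2785537567) = -12968/(-17131059538549/2785537567) = -12968*(-2785537567/17131059538549) = 36122851168856/17131059538549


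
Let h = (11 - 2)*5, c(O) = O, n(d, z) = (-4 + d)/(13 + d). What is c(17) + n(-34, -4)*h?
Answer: 689/7 ≈ 98.429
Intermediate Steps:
n(d, z) = (-4 + d)/(13 + d)
h = 45 (h = 9*5 = 45)
c(17) + n(-34, -4)*h = 17 + ((-4 - 34)/(13 - 34))*45 = 17 + (-38/(-21))*45 = 17 - 1/21*(-38)*45 = 17 + (38/21)*45 = 17 + 570/7 = 689/7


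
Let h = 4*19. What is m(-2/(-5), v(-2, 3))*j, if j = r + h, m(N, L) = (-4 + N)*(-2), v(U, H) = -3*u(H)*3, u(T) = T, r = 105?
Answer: 6516/5 ≈ 1303.2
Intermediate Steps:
h = 76
v(U, H) = -9*H (v(U, H) = -3*H*3 = -9*H)
m(N, L) = 8 - 2*N
j = 181 (j = 105 + 76 = 181)
m(-2/(-5), v(-2, 3))*j = (8 - (-4)/(-5))*181 = (8 - (-4)*(-1)/5)*181 = (8 - 2*2/5)*181 = (8 - 4/5)*181 = (36/5)*181 = 6516/5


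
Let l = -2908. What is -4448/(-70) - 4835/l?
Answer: 6636617/101780 ≈ 65.206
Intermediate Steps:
-4448/(-70) - 4835/l = -4448/(-70) - 4835/(-2908) = -4448*(-1/70) - 4835*(-1/2908) = 2224/35 + 4835/2908 = 6636617/101780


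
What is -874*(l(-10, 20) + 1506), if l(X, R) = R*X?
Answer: -1141444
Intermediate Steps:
-874*(l(-10, 20) + 1506) = -874*(20*(-10) + 1506) = -874*(-200 + 1506) = -874*1306 = -1141444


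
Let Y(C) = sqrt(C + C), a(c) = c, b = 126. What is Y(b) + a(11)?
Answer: 11 + 6*sqrt(7) ≈ 26.875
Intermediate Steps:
Y(C) = sqrt(2)*sqrt(C) (Y(C) = sqrt(2*C) = sqrt(2)*sqrt(C))
Y(b) + a(11) = sqrt(2)*sqrt(126) + 11 = sqrt(2)*(3*sqrt(14)) + 11 = 6*sqrt(7) + 11 = 11 + 6*sqrt(7)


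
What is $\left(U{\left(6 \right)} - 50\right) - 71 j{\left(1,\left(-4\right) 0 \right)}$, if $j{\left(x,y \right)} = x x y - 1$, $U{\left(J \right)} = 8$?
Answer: $29$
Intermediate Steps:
$j{\left(x,y \right)} = -1 + y x^{2}$ ($j{\left(x,y \right)} = x^{2} y - 1 = y x^{2} - 1 = -1 + y x^{2}$)
$\left(U{\left(6 \right)} - 50\right) - 71 j{\left(1,\left(-4\right) 0 \right)} = \left(8 - 50\right) - 71 \left(-1 + \left(-4\right) 0 \cdot 1^{2}\right) = -42 - 71 \left(-1 + 0 \cdot 1\right) = -42 - 71 \left(-1 + 0\right) = -42 - -71 = -42 + 71 = 29$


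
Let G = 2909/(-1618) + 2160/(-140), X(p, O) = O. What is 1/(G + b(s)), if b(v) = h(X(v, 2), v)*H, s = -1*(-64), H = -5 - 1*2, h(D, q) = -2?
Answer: -11326/36543 ≈ -0.30994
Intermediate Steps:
H = -7 (H = -5 - 2 = -7)
G = -195107/11326 (G = 2909*(-1/1618) + 2160*(-1/140) = -2909/1618 - 108/7 = -195107/11326 ≈ -17.226)
s = 64
b(v) = 14 (b(v) = -2*(-7) = 14)
1/(G + b(s)) = 1/(-195107/11326 + 14) = 1/(-36543/11326) = -11326/36543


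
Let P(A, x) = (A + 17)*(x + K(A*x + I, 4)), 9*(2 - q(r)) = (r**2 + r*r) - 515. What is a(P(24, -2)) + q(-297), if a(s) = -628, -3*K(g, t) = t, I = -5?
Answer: -181537/9 ≈ -20171.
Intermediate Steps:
K(g, t) = -t/3
q(r) = 533/9 - 2*r**2/9 (q(r) = 2 - ((r**2 + r*r) - 515)/9 = 2 - ((r**2 + r**2) - 515)/9 = 2 - (2*r**2 - 515)/9 = 2 - (-515 + 2*r**2)/9 = 2 + (515/9 - 2*r**2/9) = 533/9 - 2*r**2/9)
P(A, x) = (17 + A)*(-4/3 + x) (P(A, x) = (A + 17)*(x - 1/3*4) = (17 + A)*(x - 4/3) = (17 + A)*(-4/3 + x))
a(P(24, -2)) + q(-297) = -628 + (533/9 - 2/9*(-297)**2) = -628 + (533/9 - 2/9*88209) = -628 + (533/9 - 19602) = -628 - 175885/9 = -181537/9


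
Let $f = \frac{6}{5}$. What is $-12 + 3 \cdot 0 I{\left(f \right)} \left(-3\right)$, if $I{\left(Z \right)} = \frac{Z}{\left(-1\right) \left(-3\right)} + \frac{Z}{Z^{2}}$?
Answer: $-12$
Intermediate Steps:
$f = \frac{6}{5}$ ($f = 6 \cdot \frac{1}{5} = \frac{6}{5} \approx 1.2$)
$I{\left(Z \right)} = \frac{1}{Z} + \frac{Z}{3}$ ($I{\left(Z \right)} = \frac{Z}{3} + \frac{Z}{Z^{2}} = Z \frac{1}{3} + \frac{1}{Z} = \frac{Z}{3} + \frac{1}{Z} = \frac{1}{Z} + \frac{Z}{3}$)
$-12 + 3 \cdot 0 I{\left(f \right)} \left(-3\right) = -12 + 3 \cdot 0 \left(\frac{1}{\frac{6}{5}} + \frac{1}{3} \cdot \frac{6}{5}\right) \left(-3\right) = -12 + 3 \cdot 0 \left(\frac{5}{6} + \frac{2}{5}\right) \left(-3\right) = -12 + 3 \cdot 0 \cdot \frac{37}{30} \left(-3\right) = -12 + 3 \cdot 0 \left(-3\right) = -12 + 3 \cdot 0 = -12 + 0 = -12$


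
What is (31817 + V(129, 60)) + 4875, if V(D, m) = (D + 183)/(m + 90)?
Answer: 917352/25 ≈ 36694.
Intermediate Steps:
V(D, m) = (183 + D)/(90 + m)
(31817 + V(129, 60)) + 4875 = (31817 + (183 + 129)/(90 + 60)) + 4875 = (31817 + 312/150) + 4875 = (31817 + (1/150)*312) + 4875 = (31817 + 52/25) + 4875 = 795477/25 + 4875 = 917352/25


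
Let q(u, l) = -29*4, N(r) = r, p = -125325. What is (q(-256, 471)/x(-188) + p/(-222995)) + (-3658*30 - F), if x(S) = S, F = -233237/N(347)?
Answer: -79331287064257/727365091 ≈ -1.0907e+5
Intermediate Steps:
F = -233237/347 ≈ -672.15
q(u, l) = -116
(q(-256, 471)/x(-188) + p/(-222995)) + (-3658*30 - F) = (-116/(-188) - 125325/(-222995)) + (-3658*30 - 1*(-233237/347)) = (-116*(-1/188) - 125325*(-1/222995)) + (-109740 + 233237/347) = (29/47 + 25065/44599) - 37846543/347 = 2471426/2096153 - 37846543/347 = -79331287064257/727365091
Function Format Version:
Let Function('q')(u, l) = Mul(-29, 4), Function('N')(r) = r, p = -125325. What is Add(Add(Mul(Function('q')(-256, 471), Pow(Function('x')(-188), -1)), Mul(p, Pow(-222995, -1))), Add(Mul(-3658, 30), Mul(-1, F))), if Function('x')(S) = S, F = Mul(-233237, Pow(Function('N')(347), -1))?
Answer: Rational(-79331287064257, 727365091) ≈ -1.0907e+5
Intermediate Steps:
F = Rational(-233237, 347) (F = Mul(-233237, Pow(347, -1)) = Mul(-233237, Rational(1, 347)) = Rational(-233237, 347) ≈ -672.15)
Function('q')(u, l) = -116
Add(Add(Mul(Function('q')(-256, 471), Pow(Function('x')(-188), -1)), Mul(p, Pow(-222995, -1))), Add(Mul(-3658, 30), Mul(-1, F))) = Add(Add(Mul(-116, Pow(-188, -1)), Mul(-125325, Pow(-222995, -1))), Add(Mul(-3658, 30), Mul(-1, Rational(-233237, 347)))) = Add(Add(Mul(-116, Rational(-1, 188)), Mul(-125325, Rational(-1, 222995))), Add(-109740, Rational(233237, 347))) = Add(Add(Rational(29, 47), Rational(25065, 44599)), Rational(-37846543, 347)) = Add(Rational(2471426, 2096153), Rational(-37846543, 347)) = Rational(-79331287064257, 727365091)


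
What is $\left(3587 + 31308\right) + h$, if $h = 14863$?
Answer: $49758$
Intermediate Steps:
$\left(3587 + 31308\right) + h = \left(3587 + 31308\right) + 14863 = 34895 + 14863 = 49758$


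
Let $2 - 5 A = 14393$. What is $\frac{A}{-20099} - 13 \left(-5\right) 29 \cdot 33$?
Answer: $\frac{6251305866}{100495} \approx 62205.0$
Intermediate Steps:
$A = - \frac{14391}{5}$ ($A = \frac{2}{5} - \frac{14393}{5} = - \frac{14391}{5} \approx -2878.2$)
$\frac{A}{-20099} - 13 \left(-5\right) 29 \cdot 33 = - \frac{14391}{5 \left(-20099\right)} - 13 \left(-5\right) 29 \cdot 33 = \left(- \frac{14391}{5}\right) \left(- \frac{1}{20099}\right) - \left(-65\right) 29 \cdot 33 = \frac{14391}{100495} - \left(-1885\right) 33 = \frac{14391}{100495} - -62205 = \frac{14391}{100495} + 62205 = \frac{6251305866}{100495}$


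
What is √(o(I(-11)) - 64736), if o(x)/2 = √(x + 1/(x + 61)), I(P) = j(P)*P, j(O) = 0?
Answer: √(-240882656 + 122*√61)/61 ≈ 254.43*I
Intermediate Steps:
I(P) = 0 (I(P) = 0*P = 0)
o(x) = 2*√(x + 1/(61 + x)) (o(x) = 2*√(x + 1/(x + 61)) = 2*√(x + 1/(61 + x)))
√(o(I(-11)) - 64736) = √(2*√((1 + 0*(61 + 0))/(61 + 0)) - 64736) = √(2*√((1 + 0*61)/61) - 64736) = √(2*√((1 + 0)/61) - 64736) = √(2*√((1/61)*1) - 64736) = √(2*√(1/61) - 64736) = √(2*(√61/61) - 64736) = √(2*√61/61 - 64736) = √(-64736 + 2*√61/61)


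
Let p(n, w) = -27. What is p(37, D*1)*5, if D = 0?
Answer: -135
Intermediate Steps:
p(37, D*1)*5 = -27*5 = -135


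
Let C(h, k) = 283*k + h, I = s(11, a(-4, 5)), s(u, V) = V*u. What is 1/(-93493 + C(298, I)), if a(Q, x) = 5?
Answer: -1/77630 ≈ -1.2882e-5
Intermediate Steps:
I = 55 (I = 5*11 = 55)
C(h, k) = h + 283*k
1/(-93493 + C(298, I)) = 1/(-93493 + (298 + 283*55)) = 1/(-93493 + (298 + 15565)) = 1/(-93493 + 15863) = 1/(-77630) = -1/77630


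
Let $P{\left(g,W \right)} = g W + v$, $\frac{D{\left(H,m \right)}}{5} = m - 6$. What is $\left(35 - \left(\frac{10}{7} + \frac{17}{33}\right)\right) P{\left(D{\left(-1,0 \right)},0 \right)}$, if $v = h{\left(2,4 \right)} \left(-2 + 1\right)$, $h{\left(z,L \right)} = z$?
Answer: $- \frac{15272}{231} \approx -66.113$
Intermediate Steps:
$D{\left(H,m \right)} = -30 + 5 m$ ($D{\left(H,m \right)} = 5 \left(m - 6\right) = 5 \left(-6 + m\right) = -30 + 5 m$)
$v = -2$ ($v = 2 \left(-2 + 1\right) = 2 \left(-1\right) = -2$)
$P{\left(g,W \right)} = -2 + W g$ ($P{\left(g,W \right)} = g W - 2 = W g - 2 = -2 + W g$)
$\left(35 - \left(\frac{10}{7} + \frac{17}{33}\right)\right) P{\left(D{\left(-1,0 \right)},0 \right)} = \left(35 - \left(\frac{10}{7} + \frac{17}{33}\right)\right) \left(-2 + 0 \left(-30 + 5 \cdot 0\right)\right) = \left(35 - \frac{449}{231}\right) \left(-2 + 0 \left(-30 + 0\right)\right) = \left(35 - \frac{449}{231}\right) \left(-2 + 0 \left(-30\right)\right) = \left(35 - \frac{449}{231}\right) \left(-2 + 0\right) = \frac{7636}{231} \left(-2\right) = - \frac{15272}{231}$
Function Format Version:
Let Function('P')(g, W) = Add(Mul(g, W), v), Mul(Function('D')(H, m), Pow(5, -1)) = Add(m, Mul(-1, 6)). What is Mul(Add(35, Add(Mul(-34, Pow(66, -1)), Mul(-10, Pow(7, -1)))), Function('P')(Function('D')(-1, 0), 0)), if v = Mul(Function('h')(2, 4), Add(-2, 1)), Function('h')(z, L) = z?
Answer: Rational(-15272, 231) ≈ -66.113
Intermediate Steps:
Function('D')(H, m) = Add(-30, Mul(5, m)) (Function('D')(H, m) = Mul(5, Add(m, Mul(-1, 6))) = Mul(5, Add(m, -6)) = Mul(5, Add(-6, m)) = Add(-30, Mul(5, m)))
v = -2 (v = Mul(2, Add(-2, 1)) = Mul(2, -1) = -2)
Function('P')(g, W) = Add(-2, Mul(W, g)) (Function('P')(g, W) = Add(Mul(g, W), -2) = Add(Mul(W, g), -2) = Add(-2, Mul(W, g)))
Mul(Add(35, Add(Mul(-34, Pow(66, -1)), Mul(-10, Pow(7, -1)))), Function('P')(Function('D')(-1, 0), 0)) = Mul(Add(35, Add(Mul(-34, Pow(66, -1)), Mul(-10, Pow(7, -1)))), Add(-2, Mul(0, Add(-30, Mul(5, 0))))) = Mul(Add(35, Add(Mul(-34, Rational(1, 66)), Mul(-10, Rational(1, 7)))), Add(-2, Mul(0, Add(-30, 0)))) = Mul(Add(35, Add(Rational(-17, 33), Rational(-10, 7))), Add(-2, Mul(0, -30))) = Mul(Add(35, Rational(-449, 231)), Add(-2, 0)) = Mul(Rational(7636, 231), -2) = Rational(-15272, 231)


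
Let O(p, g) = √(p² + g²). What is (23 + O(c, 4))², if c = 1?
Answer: (23 + √17)² ≈ 735.66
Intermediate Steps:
O(p, g) = √(g² + p²)
(23 + O(c, 4))² = (23 + √(4² + 1²))² = (23 + √(16 + 1))² = (23 + √17)²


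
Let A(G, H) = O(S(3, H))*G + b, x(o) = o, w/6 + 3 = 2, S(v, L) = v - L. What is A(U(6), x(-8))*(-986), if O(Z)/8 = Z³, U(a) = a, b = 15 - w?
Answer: -63014274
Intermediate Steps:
w = -6 (w = -18 + 6*2 = -18 + 12 = -6)
b = 21 (b = 15 - 1*(-6) = 15 + 6 = 21)
O(Z) = 8*Z³
A(G, H) = 21 + 8*G*(3 - H)³ (A(G, H) = (8*(3 - H)³)*G + 21 = 8*G*(3 - H)³ + 21 = 21 + 8*G*(3 - H)³)
A(U(6), x(-8))*(-986) = (21 - 8*6*(-3 - 8)³)*(-986) = (21 - 8*6*(-11)³)*(-986) = (21 - 8*6*(-1331))*(-986) = (21 + 63888)*(-986) = 63909*(-986) = -63014274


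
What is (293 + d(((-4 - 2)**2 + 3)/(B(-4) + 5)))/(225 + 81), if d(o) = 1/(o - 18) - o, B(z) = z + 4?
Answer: 72701/78030 ≈ 0.93171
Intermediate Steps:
B(z) = 4 + z
d(o) = 1/(-18 + o) - o
(293 + d(((-4 - 2)**2 + 3)/(B(-4) + 5)))/(225 + 81) = (293 + (1 - (((-4 - 2)**2 + 3)/((4 - 4) + 5))**2 + 18*(((-4 - 2)**2 + 3)/((4 - 4) + 5)))/(-18 + ((-4 - 2)**2 + 3)/((4 - 4) + 5)))/(225 + 81) = (293 + (1 - (((-6)**2 + 3)/(0 + 5))**2 + 18*(((-6)**2 + 3)/(0 + 5)))/(-18 + ((-6)**2 + 3)/(0 + 5)))/306 = (293 + (1 - ((36 + 3)/5)**2 + 18*((36 + 3)/5))/(-18 + (36 + 3)/5))*(1/306) = (293 + (1 - (39*(1/5))**2 + 18*(39*(1/5)))/(-18 + 39*(1/5)))*(1/306) = (293 + (1 - (39/5)**2 + 18*(39/5))/(-18 + 39/5))*(1/306) = (293 + (1 - 1*1521/25 + 702/5)/(-51/5))*(1/306) = (293 - 5*(1 - 1521/25 + 702/5)/51)*(1/306) = (293 - 5/51*2014/25)*(1/306) = (293 - 2014/255)*(1/306) = (72701/255)*(1/306) = 72701/78030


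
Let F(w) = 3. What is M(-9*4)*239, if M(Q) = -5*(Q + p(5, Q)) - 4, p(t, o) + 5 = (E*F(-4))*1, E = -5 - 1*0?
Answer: 65964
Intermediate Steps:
E = -5 (E = -5 + 0 = -5)
p(t, o) = -20 (p(t, o) = -5 - 5*3*1 = -5 - 15*1 = -5 - 15 = -20)
M(Q) = 96 - 5*Q (M(Q) = -5*(Q - 20) - 4 = -5*(-20 + Q) - 4 = (100 - 5*Q) - 4 = 96 - 5*Q)
M(-9*4)*239 = (96 - (-45)*4)*239 = (96 - 5*(-36))*239 = (96 + 180)*239 = 276*239 = 65964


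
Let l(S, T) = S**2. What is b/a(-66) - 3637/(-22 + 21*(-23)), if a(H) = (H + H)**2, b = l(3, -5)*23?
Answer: 7052847/977680 ≈ 7.2139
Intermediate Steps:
b = 207 (b = 3**2*23 = 9*23 = 207)
a(H) = 4*H**2 (a(H) = (2*H)**2 = 4*H**2)
b/a(-66) - 3637/(-22 + 21*(-23)) = 207/((4*(-66)**2)) - 3637/(-22 + 21*(-23)) = 207/((4*4356)) - 3637/(-22 - 483) = 207/17424 - 3637/(-505) = 207*(1/17424) - 3637*(-1/505) = 23/1936 + 3637/505 = 7052847/977680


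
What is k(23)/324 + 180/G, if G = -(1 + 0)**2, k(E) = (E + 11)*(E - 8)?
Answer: -9635/54 ≈ -178.43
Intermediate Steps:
k(E) = (-8 + E)*(11 + E) (k(E) = (11 + E)*(-8 + E) = (-8 + E)*(11 + E))
G = -1 (G = -1*1**2 = -1*1 = -1)
k(23)/324 + 180/G = (-88 + 23**2 + 3*23)/324 + 180/(-1) = (-88 + 529 + 69)*(1/324) + 180*(-1) = 510*(1/324) - 180 = 85/54 - 180 = -9635/54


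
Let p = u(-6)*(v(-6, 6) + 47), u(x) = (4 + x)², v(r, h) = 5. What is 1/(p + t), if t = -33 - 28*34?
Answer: -1/777 ≈ -0.0012870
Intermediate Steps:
t = -985 (t = -33 - 952 = -985)
p = 208 (p = (4 - 6)²*(5 + 47) = (-2)²*52 = 4*52 = 208)
1/(p + t) = 1/(208 - 985) = 1/(-777) = -1/777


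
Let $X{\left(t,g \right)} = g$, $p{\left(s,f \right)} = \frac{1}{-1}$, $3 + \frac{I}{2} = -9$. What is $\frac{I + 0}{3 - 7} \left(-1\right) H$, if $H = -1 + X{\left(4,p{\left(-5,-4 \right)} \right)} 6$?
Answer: $42$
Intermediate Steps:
$I = -24$ ($I = -6 + 2 \left(-9\right) = -6 - 18 = -24$)
$p{\left(s,f \right)} = -1$
$H = -7$ ($H = -1 - 6 = -7$)
$\frac{I + 0}{3 - 7} \left(-1\right) H = \frac{-24 + 0}{3 - 7} \left(-1\right) \left(-7\right) = - \frac{24}{-4} \left(-1\right) \left(-7\right) = \left(-24\right) \left(- \frac{1}{4}\right) \left(-1\right) \left(-7\right) = 6 \left(-1\right) \left(-7\right) = \left(-6\right) \left(-7\right) = 42$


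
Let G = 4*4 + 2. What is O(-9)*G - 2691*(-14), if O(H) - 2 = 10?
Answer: 37890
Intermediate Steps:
O(H) = 12 (O(H) = 2 + 10 = 12)
G = 18 (G = 16 + 2 = 18)
O(-9)*G - 2691*(-14) = 12*18 - 2691*(-14) = 216 - 1*(-37674) = 216 + 37674 = 37890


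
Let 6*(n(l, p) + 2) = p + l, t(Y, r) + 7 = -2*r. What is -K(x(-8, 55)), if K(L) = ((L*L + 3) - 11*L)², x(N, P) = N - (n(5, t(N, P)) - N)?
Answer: -57121/81 ≈ -705.20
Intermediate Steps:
t(Y, r) = -7 - 2*r
n(l, p) = -2 + l/6 + p/6 (n(l, p) = -2 + (p + l)/6 = -2 + (l + p)/6 = -2 + (l/6 + p/6) = -2 + l/6 + p/6)
x(N, P) = 7/3 + 2*N + P/3 (x(N, P) = N - ((-2 + (⅙)*5 + (-7 - 2*P)/6) - N) = N - ((-2 + ⅚ + (-7/6 - P/3)) - N) = N - ((-7/3 - P/3) - N) = N - (-7/3 - N - P/3) = N + (7/3 + N + P/3) = 7/3 + 2*N + P/3)
K(L) = (3 + L² - 11*L)² (K(L) = ((L² + 3) - 11*L)² = ((3 + L²) - 11*L)² = (3 + L² - 11*L)²)
-K(x(-8, 55)) = -(3 + (7/3 + 2*(-8) + (⅓)*55)² - 11*(7/3 + 2*(-8) + (⅓)*55))² = -(3 + (7/3 - 16 + 55/3)² - 11*(7/3 - 16 + 55/3))² = -(3 + (14/3)² - 11*14/3)² = -(3 + 196/9 - 154/3)² = -(-239/9)² = -1*57121/81 = -57121/81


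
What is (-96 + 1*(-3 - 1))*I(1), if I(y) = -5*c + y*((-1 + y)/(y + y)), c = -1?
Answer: -500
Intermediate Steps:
I(y) = 9/2 + y/2 (I(y) = -5*(-1) + y*((-1 + y)/(y + y)) = 5 + y*((-1 + y)/((2*y))) = 5 + y*((-1 + y)*(1/(2*y))) = 5 + y*((-1 + y)/(2*y)) = 5 + (-1/2 + y/2) = 9/2 + y/2)
(-96 + 1*(-3 - 1))*I(1) = (-96 + 1*(-3 - 1))*(9/2 + (1/2)*1) = (-96 + 1*(-4))*(9/2 + 1/2) = (-96 - 4)*5 = -100*5 = -500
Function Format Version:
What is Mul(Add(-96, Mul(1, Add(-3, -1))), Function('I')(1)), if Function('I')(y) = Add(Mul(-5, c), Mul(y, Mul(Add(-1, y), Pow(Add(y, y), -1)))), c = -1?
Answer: -500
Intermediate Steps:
Function('I')(y) = Add(Rational(9, 2), Mul(Rational(1, 2), y)) (Function('I')(y) = Add(Mul(-5, -1), Mul(y, Mul(Add(-1, y), Pow(Add(y, y), -1)))) = Add(5, Mul(y, Mul(Add(-1, y), Pow(Mul(2, y), -1)))) = Add(5, Mul(y, Mul(Add(-1, y), Mul(Rational(1, 2), Pow(y, -1))))) = Add(5, Mul(y, Mul(Rational(1, 2), Pow(y, -1), Add(-1, y)))) = Add(5, Add(Rational(-1, 2), Mul(Rational(1, 2), y))) = Add(Rational(9, 2), Mul(Rational(1, 2), y)))
Mul(Add(-96, Mul(1, Add(-3, -1))), Function('I')(1)) = Mul(Add(-96, Mul(1, Add(-3, -1))), Add(Rational(9, 2), Mul(Rational(1, 2), 1))) = Mul(Add(-96, Mul(1, -4)), Add(Rational(9, 2), Rational(1, 2))) = Mul(Add(-96, -4), 5) = Mul(-100, 5) = -500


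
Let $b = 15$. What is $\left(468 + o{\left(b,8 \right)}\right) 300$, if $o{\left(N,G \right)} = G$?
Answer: $142800$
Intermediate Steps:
$\left(468 + o{\left(b,8 \right)}\right) 300 = \left(468 + 8\right) 300 = 476 \cdot 300 = 142800$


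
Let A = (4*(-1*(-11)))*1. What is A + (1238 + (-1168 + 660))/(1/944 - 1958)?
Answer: 80638324/1848351 ≈ 43.627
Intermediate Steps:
A = 44 (A = (4*11)*1 = 44*1 = 44)
A + (1238 + (-1168 + 660))/(1/944 - 1958) = 44 + (1238 + (-1168 + 660))/(1/944 - 1958) = 44 + (1238 - 508)/(1/944 - 1958) = 44 + 730/(-1848351/944) = 44 + 730*(-944/1848351) = 44 - 689120/1848351 = 80638324/1848351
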